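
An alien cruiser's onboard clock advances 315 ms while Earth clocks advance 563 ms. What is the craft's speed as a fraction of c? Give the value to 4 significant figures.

γ = Δt/τ₀ = 563/315 = 1.78730
β = √(1 − 1/γ²) = √(1 − 1/1.78730²) = 0.8288

β ≈ 0.8288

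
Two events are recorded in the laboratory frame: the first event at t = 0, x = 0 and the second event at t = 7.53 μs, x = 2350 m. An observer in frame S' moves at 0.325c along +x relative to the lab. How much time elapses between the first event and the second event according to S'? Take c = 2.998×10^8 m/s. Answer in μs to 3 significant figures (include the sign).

Δt' ≈ 5.27 μs

γ = 1/√(1 − 0.325²) = 1.0574
Δt' = γ(Δt − vΔx/c²) = 1.0574 × (7.53 μs − 0.325×2350 m / (2.998×10^8 m/s))
= 1.0574 × (4.9825 μs) = 5.27 μs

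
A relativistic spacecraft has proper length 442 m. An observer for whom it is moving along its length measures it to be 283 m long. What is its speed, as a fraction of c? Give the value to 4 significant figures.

β ≈ 0.7681

γ = L₀/L = 442/283 = 1.56184
β = √(1 − 1/γ²) = 0.7681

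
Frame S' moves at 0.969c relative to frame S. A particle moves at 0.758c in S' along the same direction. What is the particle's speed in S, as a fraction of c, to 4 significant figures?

u ≈ 0.9957c

Relativistic velocity addition: u = (u' + v)/(1 + u'v/c²)
= (0.758 + 0.969)/(1 + 0.758×0.969) = 1.727/1.73450 = 0.9957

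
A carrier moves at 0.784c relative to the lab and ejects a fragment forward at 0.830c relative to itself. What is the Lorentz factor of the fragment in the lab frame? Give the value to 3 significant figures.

γ ≈ 4.77

u_lab = (0.830 + 0.784)/(1 + 0.830×0.784) = 1.614/1.65072 = 0.977755
γ = 1/√(1 − 0.977755²) = 4.77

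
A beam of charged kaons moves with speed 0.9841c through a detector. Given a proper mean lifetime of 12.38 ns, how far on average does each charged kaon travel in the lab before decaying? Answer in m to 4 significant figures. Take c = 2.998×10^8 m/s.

γ = 1/√(1 − 0.9841²) = 5.63015
Dilated lifetime: Δt = γτ₀ = 5.63015 × 12.38 ns = 69.7012 ns
d = vΔt = 0.9841c × 69.7012 ns = 2.95033×10^8 m/s × 6.97012×10^-8 s = 20.56 m

d ≈ 20.56 m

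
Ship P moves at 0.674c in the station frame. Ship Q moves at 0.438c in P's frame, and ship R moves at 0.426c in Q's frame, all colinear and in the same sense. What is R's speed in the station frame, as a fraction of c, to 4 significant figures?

Compose boost 2: (0.438 + 0.674)/(1 + 0.438×0.674) = 1.112/1.29521 = 0.858547
Compose boost 3: (0.426 + 0.858547)/(1 + 0.426×0.858547) = 1.28455/1.36574 = 0.9405

u ≈ 0.9405c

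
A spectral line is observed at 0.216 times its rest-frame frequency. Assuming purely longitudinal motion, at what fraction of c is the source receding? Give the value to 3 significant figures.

β ≈ 0.911

f_obs/f_src = √((1−β)/(1+β)) = 0.216  ⇒  (1−β)/(1+β) = 0.046656
β = |1 − D²|/(1 + D²) = |1 − 0.046656|/(1 + 0.046656) = 0.911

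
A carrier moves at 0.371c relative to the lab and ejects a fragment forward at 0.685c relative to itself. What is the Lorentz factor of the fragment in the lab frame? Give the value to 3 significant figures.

u_lab = (0.685 + 0.371)/(1 + 0.685×0.371) = 1.056/1.25413 = 0.842015
γ = 1/√(1 − 0.842015²) = 1.85

γ ≈ 1.85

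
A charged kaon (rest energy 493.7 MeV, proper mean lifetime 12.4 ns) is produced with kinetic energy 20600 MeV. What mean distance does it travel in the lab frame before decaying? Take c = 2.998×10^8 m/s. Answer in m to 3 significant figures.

γ = 1 + K/(m₀c²) = 1 + 20600/493.7 = 42.726
β = √(1 − 1/γ²) = 0.99973
Dilated lifetime: γτ₀ = 42.726 × 12.4 ns = 529.80 ns
d = βc·γτ₀ = 0.99973 × (2.998×10^8 m/s) × 5.2980×10^-7 s = 159 m

d ≈ 159 m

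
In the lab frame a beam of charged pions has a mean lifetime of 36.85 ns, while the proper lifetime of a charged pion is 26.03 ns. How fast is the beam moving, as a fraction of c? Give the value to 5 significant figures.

β ≈ 0.70784

γ = Δt/τ₀ = 36.85/26.03 = 1.415674
β = √(1 − 1/γ²) = √(1 − 1/1.415674²) = 0.70784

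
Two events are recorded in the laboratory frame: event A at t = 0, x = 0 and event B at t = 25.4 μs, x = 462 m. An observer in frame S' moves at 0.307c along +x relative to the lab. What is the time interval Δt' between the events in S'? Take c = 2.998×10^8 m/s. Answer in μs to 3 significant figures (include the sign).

Δt' ≈ 26.2 μs

γ = 1/√(1 − 0.307²) = 1.0507
Δt' = γ(Δt − vΔx/c²) = 1.0507 × (25.4 μs − 0.307×462 m / (2.998×10^8 m/s))
= 1.0507 × (24.927 μs) = 26.2 μs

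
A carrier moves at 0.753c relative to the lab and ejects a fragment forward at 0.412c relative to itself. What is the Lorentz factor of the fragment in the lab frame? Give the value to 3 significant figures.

u_lab = (0.412 + 0.753)/(1 + 0.412×0.753) = 1.165/1.31024 = 0.889153
γ = 1/√(1 − 0.889153²) = 2.19

γ ≈ 2.19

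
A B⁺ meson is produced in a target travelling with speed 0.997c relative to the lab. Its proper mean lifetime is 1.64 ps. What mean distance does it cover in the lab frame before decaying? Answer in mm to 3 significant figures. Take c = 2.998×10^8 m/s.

d ≈ 6.33 mm

γ = 1/√(1 − 0.997²) = 12.920
Dilated lifetime: Δt = γτ₀ = 12.920 × 1.64 ps = 21.188 ps
d = vΔt = 0.997c × 21.188 ps = 2.9890×10^8 m/s × 2.1188×10^-11 s = 6.33 mm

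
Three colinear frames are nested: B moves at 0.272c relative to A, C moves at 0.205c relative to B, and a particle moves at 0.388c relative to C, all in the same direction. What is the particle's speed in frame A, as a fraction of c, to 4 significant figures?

Compose boost 2: (0.205 + 0.272)/(1 + 0.205×0.272) = 0.4770/1.05576 = 0.451807
Compose boost 3: (0.388 + 0.451807)/(1 + 0.388×0.451807) = 0.839807/1.17530 = 0.7145

u ≈ 0.7145c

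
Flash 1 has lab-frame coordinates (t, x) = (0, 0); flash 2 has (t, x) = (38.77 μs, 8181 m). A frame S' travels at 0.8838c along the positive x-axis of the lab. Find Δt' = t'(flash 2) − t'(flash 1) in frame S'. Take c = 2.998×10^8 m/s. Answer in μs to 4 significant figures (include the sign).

γ = 1/√(1 − 0.8838²) = 2.13737
Δt' = γ(Δt − vΔx/c²) = 2.13737 × (38.77 μs − 0.8838×8181 m / (2.998×10^8 m/s))
= 2.13737 × (14.6527 μs) = 31.32 μs

Δt' ≈ 31.32 μs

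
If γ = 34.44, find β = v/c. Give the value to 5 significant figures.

β ≈ 0.99958

β = √(1 − 1/γ²) = √(1 − 1/34.44²) = √(0.9991569) = 0.99958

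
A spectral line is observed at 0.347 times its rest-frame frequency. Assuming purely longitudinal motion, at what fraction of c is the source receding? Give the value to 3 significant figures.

f_obs/f_src = √((1−β)/(1+β)) = 0.347  ⇒  (1−β)/(1+β) = 0.12041
β = |1 − D²|/(1 + D²) = |1 − 0.12041|/(1 + 0.12041) = 0.785

β ≈ 0.785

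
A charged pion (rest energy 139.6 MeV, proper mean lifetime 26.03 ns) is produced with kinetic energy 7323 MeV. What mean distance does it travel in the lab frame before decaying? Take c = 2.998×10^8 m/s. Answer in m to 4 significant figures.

d ≈ 417.1 m

γ = 1 + K/(m₀c²) = 1 + 7323/139.6 = 53.4570
β = √(1 − 1/γ²) = 0.999825
Dilated lifetime: γτ₀ = 53.4570 × 26.03 ns = 1391.49 ns
d = βc·γτ₀ = 0.999825 × (2.998×10^8 m/s) × 1.39149×10^-6 s = 417.1 m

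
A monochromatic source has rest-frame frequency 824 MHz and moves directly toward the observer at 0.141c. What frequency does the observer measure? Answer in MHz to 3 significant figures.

f_obs ≈ 950 MHz

Relativistic Doppler: f_obs = f_src √((1+β)/(1−β))
= 824 × √(1.1410/0.85900) = 824 × 1.1525 = 950 MHz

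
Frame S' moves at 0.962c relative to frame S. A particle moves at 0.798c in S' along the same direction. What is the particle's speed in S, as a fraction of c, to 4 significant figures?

u ≈ 0.9957c

Relativistic velocity addition: u = (u' + v)/(1 + u'v/c²)
= (0.798 + 0.962)/(1 + 0.798×0.962) = 1.760/1.76768 = 0.9957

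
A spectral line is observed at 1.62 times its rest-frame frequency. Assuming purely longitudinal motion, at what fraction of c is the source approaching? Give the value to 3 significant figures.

f_obs/f_src = √((1+β)/(1−β)) = 1.62  ⇒  (1+β)/(1−β) = 2.6244
β = |1 − D²|/(1 + D²) = |1 − 2.6244|/(1 + 2.6244) = 0.448

β ≈ 0.448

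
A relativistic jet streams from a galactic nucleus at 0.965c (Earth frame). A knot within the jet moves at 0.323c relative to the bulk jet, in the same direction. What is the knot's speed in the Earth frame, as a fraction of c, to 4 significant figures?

Relativistic velocity addition: u = (u' + v)/(1 + u'v/c²)
= (0.323 + 0.965)/(1 + 0.323×0.965) = 1.288/1.31170 = 0.9819

u ≈ 0.9819c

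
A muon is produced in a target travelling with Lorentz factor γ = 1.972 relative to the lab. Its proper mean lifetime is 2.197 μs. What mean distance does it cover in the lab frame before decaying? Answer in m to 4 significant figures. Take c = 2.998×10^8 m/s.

β = √(1 − 1/γ²) = √(1 − 1/1.972²) = 0.861888
Dilated lifetime: Δt = γτ₀ = 1.972 × 2.197 μs = 4.33248 μs
d = vΔt = 0.861888c × 4.33248 μs = 2.58394×10^8 m/s × 4.33248×10^-6 s = 1119 m

d ≈ 1119 m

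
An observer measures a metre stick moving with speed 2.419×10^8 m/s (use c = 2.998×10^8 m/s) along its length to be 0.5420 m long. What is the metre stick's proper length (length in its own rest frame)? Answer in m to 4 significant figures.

β = v/c = 2.419×10^8 / 2.998×10^8 = 0.806871
γ = 1/√(1 − 0.806871²) = 1.69283
L₀ = γL = 1.69283 × 0.5420 = 0.9175 m

L₀ ≈ 0.9175 m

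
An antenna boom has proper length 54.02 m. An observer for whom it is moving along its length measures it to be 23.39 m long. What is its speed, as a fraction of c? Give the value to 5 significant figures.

β ≈ 0.90140

γ = L₀/L = 54.02/23.39 = 2.309534
β = √(1 − 1/γ²) = 0.90140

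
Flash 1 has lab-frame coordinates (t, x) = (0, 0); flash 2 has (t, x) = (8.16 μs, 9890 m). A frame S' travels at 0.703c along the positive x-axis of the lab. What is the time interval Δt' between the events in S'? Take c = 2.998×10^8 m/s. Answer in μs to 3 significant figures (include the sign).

Δt' ≈ -21.1 μs

γ = 1/√(1 − 0.703²) = 1.4061
Δt' = γ(Δt − vΔx/c²) = 1.4061 × (8.16 μs − 0.703×9890 m / (2.998×10^8 m/s))
= 1.4061 × (-15.031 μs) = -21.1 μs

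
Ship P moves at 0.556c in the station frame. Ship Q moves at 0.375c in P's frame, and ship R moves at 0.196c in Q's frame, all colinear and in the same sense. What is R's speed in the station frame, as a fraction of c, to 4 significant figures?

u ≈ 0.8396c

Compose boost 2: (0.375 + 0.556)/(1 + 0.375×0.556) = 0.9310/1.20850 = 0.770376
Compose boost 3: (0.196 + 0.770376)/(1 + 0.196×0.770376) = 0.966376/1.15099 = 0.8396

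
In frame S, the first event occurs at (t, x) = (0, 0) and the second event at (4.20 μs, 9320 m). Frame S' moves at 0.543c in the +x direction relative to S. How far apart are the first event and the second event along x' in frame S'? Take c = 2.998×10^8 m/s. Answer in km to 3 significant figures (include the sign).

γ = 1/√(1 − 0.543²) = 1.1909
Δx' = γ(Δx − vΔt) = 1.1909 × (9320 m − 0.543×(2.998×10^8 m/s)×4.20×10^-6 s)
= 1.1909 × (8636.3 m) = 10.3 km

Δx' ≈ 10.3 km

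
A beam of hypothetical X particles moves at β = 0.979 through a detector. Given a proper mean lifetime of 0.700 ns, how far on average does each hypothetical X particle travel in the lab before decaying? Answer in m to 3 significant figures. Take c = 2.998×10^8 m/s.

γ = 1/√(1 − 0.979²) = 4.9053
Dilated lifetime: Δt = γτ₀ = 4.9053 × 0.700 ns = 3.4337 ns
d = vΔt = 0.979c × 3.4337 ns = 2.9350×10^8 m/s × 3.4337×10^-9 s = 1.01 m

d ≈ 1.01 m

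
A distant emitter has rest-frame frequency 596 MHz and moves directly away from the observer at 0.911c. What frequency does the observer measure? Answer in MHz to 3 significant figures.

f_obs ≈ 129 MHz

Relativistic Doppler: f_obs = f_src √((1−β)/(1+β))
= 596 × √(0.089000/1.9110) = 596 × 0.21581 = 129 MHz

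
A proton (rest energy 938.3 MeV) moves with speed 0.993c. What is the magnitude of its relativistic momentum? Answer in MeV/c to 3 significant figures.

p ≈ 7890 MeV/c

γ = 1/√(1 − 0.993²) = 8.4664
p = γβm₀c = 8.4664 × 0.993 × 938.3 MeV/c = 7890 MeV/c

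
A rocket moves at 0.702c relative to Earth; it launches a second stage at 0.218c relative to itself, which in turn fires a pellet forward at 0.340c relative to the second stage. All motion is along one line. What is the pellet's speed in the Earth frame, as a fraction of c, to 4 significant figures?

u ≈ 0.8951c

Compose boost 2: (0.218 + 0.702)/(1 + 0.218×0.702) = 0.9200/1.15304 = 0.797894
Compose boost 3: (0.340 + 0.797894)/(1 + 0.340×0.797894) = 1.13789/1.27128 = 0.8951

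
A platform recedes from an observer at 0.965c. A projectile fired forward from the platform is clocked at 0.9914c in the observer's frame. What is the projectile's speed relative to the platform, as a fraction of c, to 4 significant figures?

Inverse velocity addition: u' = (u − v)/(1 − uv/c²)
= (0.9914 − 0.965)/(1 − 0.9914×0.965) = 0.02640/0.0432990 = 0.6097

u' ≈ 0.6097c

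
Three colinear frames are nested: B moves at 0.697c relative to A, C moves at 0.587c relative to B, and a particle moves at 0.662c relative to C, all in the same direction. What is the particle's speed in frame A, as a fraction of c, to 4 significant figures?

Compose boost 2: (0.587 + 0.697)/(1 + 0.587×0.697) = 1.284/1.40914 = 0.911195
Compose boost 3: (0.662 + 0.911195)/(1 + 0.662×0.911195) = 1.57319/1.60321 = 0.9813

u ≈ 0.9813c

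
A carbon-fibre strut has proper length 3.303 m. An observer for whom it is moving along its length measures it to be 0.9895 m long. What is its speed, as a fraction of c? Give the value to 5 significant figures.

β ≈ 0.95407

γ = L₀/L = 3.303/0.9895 = 3.338050
β = √(1 − 1/γ²) = 0.95407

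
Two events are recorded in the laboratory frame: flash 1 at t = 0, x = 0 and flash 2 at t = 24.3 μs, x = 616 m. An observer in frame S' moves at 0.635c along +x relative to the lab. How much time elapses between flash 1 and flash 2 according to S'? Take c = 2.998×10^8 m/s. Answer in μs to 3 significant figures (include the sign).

Δt' ≈ 29.8 μs

γ = 1/√(1 − 0.635²) = 1.2945
Δt' = γ(Δt − vΔx/c²) = 1.2945 × (24.3 μs − 0.635×616 m / (2.998×10^8 m/s))
= 1.2945 × (22.995 μs) = 29.8 μs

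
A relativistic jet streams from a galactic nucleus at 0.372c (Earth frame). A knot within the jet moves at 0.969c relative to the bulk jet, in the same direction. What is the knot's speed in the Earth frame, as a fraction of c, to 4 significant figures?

Relativistic velocity addition: u = (u' + v)/(1 + u'v/c²)
= (0.969 + 0.372)/(1 + 0.969×0.372) = 1.341/1.36047 = 0.9857

u ≈ 0.9857c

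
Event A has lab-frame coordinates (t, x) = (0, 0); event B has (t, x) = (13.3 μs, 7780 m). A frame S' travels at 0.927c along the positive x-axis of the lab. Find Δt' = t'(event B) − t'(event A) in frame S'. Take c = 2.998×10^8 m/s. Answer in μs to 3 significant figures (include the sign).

Δt' ≈ -28.7 μs

γ = 1/√(1 − 0.927²) = 2.6662
Δt' = γ(Δt − vΔx/c²) = 2.6662 × (13.3 μs − 0.927×7780 m / (2.998×10^8 m/s))
= 2.6662 × (-10.756 μs) = -28.7 μs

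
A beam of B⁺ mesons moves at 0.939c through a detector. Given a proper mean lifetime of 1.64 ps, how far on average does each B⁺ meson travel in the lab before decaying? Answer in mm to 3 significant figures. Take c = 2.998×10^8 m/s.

γ = 1/√(1 − 0.939²) = 2.9077
Dilated lifetime: Δt = γτ₀ = 2.9077 × 1.64 ps = 4.7686 ps
d = vΔt = 0.939c × 4.7686 ps = 2.8151×10^8 m/s × 4.7686×10^-12 s = 1.34 mm

d ≈ 1.34 mm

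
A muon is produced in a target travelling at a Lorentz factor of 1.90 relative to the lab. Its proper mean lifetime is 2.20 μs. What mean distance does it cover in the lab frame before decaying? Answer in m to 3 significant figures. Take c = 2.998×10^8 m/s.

β = √(1 − 1/γ²) = √(1 − 1/1.90²) = 0.85029
Dilated lifetime: Δt = γτ₀ = 1.90 × 2.20 μs = 4.1800 μs
d = vΔt = 0.85029c × 4.1800 μs = 2.5492×10^8 m/s × 4.1800×10^-6 s = 1070 m

d ≈ 1070 m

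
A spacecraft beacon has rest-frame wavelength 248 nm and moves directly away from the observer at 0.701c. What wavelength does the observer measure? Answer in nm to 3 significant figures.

λ_obs ≈ 592 nm

Relativistic Doppler: λ_obs = λ_src √((1+β)/(1−β))
= 248 × √(1.7010/0.29900) = 248 × 2.3852 = 592 nm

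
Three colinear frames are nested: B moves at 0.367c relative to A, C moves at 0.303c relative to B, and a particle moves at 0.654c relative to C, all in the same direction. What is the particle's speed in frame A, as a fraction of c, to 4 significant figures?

u ≈ 0.9015c

Compose boost 2: (0.303 + 0.367)/(1 + 0.303×0.367) = 0.6700/1.11120 = 0.602951
Compose boost 3: (0.654 + 0.602951)/(1 + 0.654×0.602951) = 1.25695/1.39433 = 0.9015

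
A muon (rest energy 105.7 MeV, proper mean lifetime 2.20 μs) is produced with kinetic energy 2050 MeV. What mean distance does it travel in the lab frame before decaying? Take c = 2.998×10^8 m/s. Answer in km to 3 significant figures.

d ≈ 13.4 km

γ = 1 + K/(m₀c²) = 1 + 2050/105.7 = 20.395
β = √(1 − 1/γ²) = 0.99880
Dilated lifetime: γτ₀ = 20.395 × 2.20 μs = 44.868 μs
d = βc·γτ₀ = 0.99880 × (2.998×10^8 m/s) × 4.4868×10^-5 s = 13.4 km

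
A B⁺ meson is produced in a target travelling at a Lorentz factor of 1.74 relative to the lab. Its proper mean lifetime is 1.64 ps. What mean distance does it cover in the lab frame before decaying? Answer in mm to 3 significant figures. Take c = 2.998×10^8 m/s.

d ≈ 0.700 mm

β = √(1 − 1/γ²) = √(1 − 1/1.74²) = 0.81836
Dilated lifetime: Δt = γτ₀ = 1.74 × 1.64 ps = 2.8536 ps
d = vΔt = 0.81836c × 2.8536 ps = 2.4534×10^8 m/s × 2.8536×10^-12 s = 0.700 mm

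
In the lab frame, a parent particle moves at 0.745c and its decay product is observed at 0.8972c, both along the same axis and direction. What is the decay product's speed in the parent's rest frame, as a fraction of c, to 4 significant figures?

Inverse velocity addition: u' = (u − v)/(1 − uv/c²)
= (0.8972 − 0.745)/(1 − 0.8972×0.745) = 0.1522/0.331586 = 0.4590

u' ≈ 0.4590c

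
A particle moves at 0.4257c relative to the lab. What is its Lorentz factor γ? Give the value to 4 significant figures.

γ = 1/√(1 − β²) = 1/√(1 − 0.4257²) = 1/√(0.818780) = 1.105

γ ≈ 1.105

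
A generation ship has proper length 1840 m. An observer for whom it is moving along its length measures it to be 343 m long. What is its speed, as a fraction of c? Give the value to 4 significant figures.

β ≈ 0.9825

γ = L₀/L = 1840/343 = 5.36443
β = √(1 − 1/γ²) = 0.9825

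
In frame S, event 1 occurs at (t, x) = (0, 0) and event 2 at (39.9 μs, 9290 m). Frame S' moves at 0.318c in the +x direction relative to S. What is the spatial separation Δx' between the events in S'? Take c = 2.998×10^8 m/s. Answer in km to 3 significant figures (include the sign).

γ = 1/√(1 − 0.318²) = 1.0548
Δx' = γ(Δx − vΔt) = 1.0548 × (9290 m − 0.318×(2.998×10^8 m/s)×39.9×10^-6 s)
= 1.0548 × (5486.1 m) = 5.79 km

Δx' ≈ 5.79 km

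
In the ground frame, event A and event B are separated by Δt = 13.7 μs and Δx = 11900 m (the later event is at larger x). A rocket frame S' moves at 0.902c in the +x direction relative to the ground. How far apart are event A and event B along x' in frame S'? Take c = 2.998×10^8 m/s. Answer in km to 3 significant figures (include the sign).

Δx' ≈ 19.0 km

γ = 1/√(1 − 0.902²) = 2.3162
Δx' = γ(Δx − vΔt) = 2.3162 × (11900 m − 0.902×(2.998×10^8 m/s)×13.7×10^-6 s)
= 2.3162 × (8195.3 m) = 19.0 km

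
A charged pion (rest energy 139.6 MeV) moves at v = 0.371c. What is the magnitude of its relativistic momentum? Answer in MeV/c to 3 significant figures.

γ = 1/√(1 − 0.371²) = 1.0769
p = γβm₀c = 1.0769 × 0.371 × 139.6 MeV/c = 55.8 MeV/c

p ≈ 55.8 MeV/c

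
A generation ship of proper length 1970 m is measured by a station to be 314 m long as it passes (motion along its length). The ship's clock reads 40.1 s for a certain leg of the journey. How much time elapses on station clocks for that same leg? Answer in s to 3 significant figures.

Length contraction ⇒ γ = L₀/L = 1970/314 = 6.2739
Time dilation: Δt = γτ₀ = 6.2739 × 40.1 s = 252 s

Δt ≈ 252 s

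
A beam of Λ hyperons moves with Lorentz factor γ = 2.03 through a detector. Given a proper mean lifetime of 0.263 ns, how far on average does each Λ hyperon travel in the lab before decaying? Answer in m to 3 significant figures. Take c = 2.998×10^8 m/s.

d ≈ 0.139 m

β = √(1 − 1/γ²) = √(1 − 1/2.03²) = 0.87025
Dilated lifetime: Δt = γτ₀ = 2.03 × 0.263 ns = 0.53389 ns
d = vΔt = 0.87025c × 0.53389 ns = 2.6090×10^8 m/s × 5.3389×10^-10 s = 0.139 m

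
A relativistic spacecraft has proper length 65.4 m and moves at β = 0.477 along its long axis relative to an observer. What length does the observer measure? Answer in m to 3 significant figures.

γ = 1/√(1 − 0.477²) = 1.1378
Length contraction: L = L₀/γ = 65.4/1.1378 = 57.5 m

L ≈ 57.5 m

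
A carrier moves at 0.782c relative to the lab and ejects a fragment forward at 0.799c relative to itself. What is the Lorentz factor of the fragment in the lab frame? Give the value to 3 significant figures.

γ ≈ 4.34

u_lab = (0.799 + 0.782)/(1 + 0.799×0.782) = 1.581/1.62482 = 0.973032
γ = 1/√(1 − 0.973032²) = 4.34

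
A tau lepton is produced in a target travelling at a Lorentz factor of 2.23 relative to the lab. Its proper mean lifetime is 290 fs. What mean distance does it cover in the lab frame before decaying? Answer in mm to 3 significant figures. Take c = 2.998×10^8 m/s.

d ≈ 0.173 mm

β = √(1 − 1/γ²) = √(1 − 1/2.23²) = 0.89382
Dilated lifetime: Δt = γτ₀ = 2.23 × 290 fs = 646.70 fs
d = vΔt = 0.89382c × 646.70 fs = 2.6797×10^8 m/s × 6.4670×10^-13 s = 0.173 mm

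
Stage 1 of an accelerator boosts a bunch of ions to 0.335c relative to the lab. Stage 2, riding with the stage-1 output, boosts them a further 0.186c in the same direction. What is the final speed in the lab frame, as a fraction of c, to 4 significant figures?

u ≈ 0.4904c

Compose boost 2: (0.186 + 0.335)/(1 + 0.186×0.335) = 0.5210/1.06231 = 0.4904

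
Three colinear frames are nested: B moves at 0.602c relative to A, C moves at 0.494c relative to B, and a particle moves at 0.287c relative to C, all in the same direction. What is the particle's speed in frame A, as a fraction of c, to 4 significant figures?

u ≈ 0.9109c

Compose boost 2: (0.494 + 0.602)/(1 + 0.494×0.602) = 1.096/1.29739 = 0.844774
Compose boost 3: (0.287 + 0.844774)/(1 + 0.287×0.844774) = 1.13177/1.24245 = 0.9109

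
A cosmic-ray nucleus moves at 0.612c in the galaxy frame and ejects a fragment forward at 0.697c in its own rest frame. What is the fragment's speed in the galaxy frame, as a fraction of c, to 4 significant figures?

u ≈ 0.9176c

Compose boost 2: (0.697 + 0.612)/(1 + 0.697×0.612) = 1.309/1.42656 = 0.9176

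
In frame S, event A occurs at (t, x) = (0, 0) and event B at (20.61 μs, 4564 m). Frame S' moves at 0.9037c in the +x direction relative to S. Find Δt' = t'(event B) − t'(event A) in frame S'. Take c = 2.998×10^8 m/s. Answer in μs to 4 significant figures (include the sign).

Δt' ≈ 16.00 μs

γ = 1/√(1 − 0.9037²) = 2.33554
Δt' = γ(Δt − vΔx/c²) = 2.33554 × (20.61 μs − 0.9037×4564 m / (2.998×10^8 m/s))
= 2.33554 × (6.85254 μs) = 16.00 μs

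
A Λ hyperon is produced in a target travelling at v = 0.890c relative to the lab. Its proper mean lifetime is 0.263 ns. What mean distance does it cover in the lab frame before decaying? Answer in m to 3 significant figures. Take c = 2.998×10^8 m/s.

d ≈ 0.154 m

γ = 1/√(1 − 0.890²) = 2.1932
Dilated lifetime: Δt = γτ₀ = 2.1932 × 0.263 ns = 0.57680 ns
d = vΔt = 0.890c × 0.57680 ns = 2.6682×10^8 m/s × 5.7680×10^-10 s = 0.154 m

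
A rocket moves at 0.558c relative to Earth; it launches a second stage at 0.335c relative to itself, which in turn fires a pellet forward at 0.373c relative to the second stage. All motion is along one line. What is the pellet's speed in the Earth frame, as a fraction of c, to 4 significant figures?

Compose boost 2: (0.335 + 0.558)/(1 + 0.335×0.558) = 0.8930/1.18693 = 0.752361
Compose boost 3: (0.373 + 0.752361)/(1 + 0.373×0.752361) = 1.12536/1.28063 = 0.8788

u ≈ 0.8788c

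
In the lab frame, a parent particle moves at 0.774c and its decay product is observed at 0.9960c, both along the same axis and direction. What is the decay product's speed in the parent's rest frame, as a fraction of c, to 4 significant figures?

u' ≈ 0.9690c

Inverse velocity addition: u' = (u − v)/(1 − uv/c²)
= (0.9960 − 0.774)/(1 − 0.9960×0.774) = 0.2220/0.229096 = 0.9690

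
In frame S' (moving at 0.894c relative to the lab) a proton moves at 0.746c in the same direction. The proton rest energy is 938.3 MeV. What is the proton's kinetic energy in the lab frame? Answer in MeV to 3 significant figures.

u_lab = (0.746 + 0.894)/(1 + 0.746×0.894) = 0.983848
γ = 1/√(1 − 0.983848²) = 5.5864
K = (γ − 1)m₀c² = (5.5864 − 1) × 938.3 = 4.5864 × 938.3 = 4300 MeV

K ≈ 4300 MeV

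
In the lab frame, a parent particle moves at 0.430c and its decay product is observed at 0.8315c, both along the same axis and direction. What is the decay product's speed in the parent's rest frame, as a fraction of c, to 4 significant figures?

u' ≈ 0.6249c

Inverse velocity addition: u' = (u − v)/(1 − uv/c²)
= (0.8315 − 0.430)/(1 − 0.8315×0.430) = 0.4015/0.642455 = 0.6249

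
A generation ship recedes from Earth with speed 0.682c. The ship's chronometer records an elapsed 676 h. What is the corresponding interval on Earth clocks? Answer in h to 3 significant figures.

Δt ≈ 924 h

γ = 1/√(1 − 0.682²) = 1.3673
Time dilation: Δt = γτ₀ = 1.3673 × 676 h = 924 h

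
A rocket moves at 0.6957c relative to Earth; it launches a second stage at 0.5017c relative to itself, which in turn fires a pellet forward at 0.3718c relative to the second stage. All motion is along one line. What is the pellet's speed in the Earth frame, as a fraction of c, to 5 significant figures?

u ≈ 0.94691c

Compose boost 2: (0.5017 + 0.6957)/(1 + 0.5017×0.6957) = 1.1974/1.349033 = 0.8875990
Compose boost 3: (0.3718 + 0.8875990)/(1 + 0.3718×0.8875990) = 1.259399/1.330009 = 0.94691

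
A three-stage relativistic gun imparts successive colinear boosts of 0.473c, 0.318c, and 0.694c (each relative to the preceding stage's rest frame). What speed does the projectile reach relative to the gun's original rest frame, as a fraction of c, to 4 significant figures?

u ≈ 0.9353c

Compose boost 2: (0.318 + 0.473)/(1 + 0.318×0.473) = 0.7910/1.15041 = 0.687579
Compose boost 3: (0.694 + 0.687579)/(1 + 0.694×0.687579) = 1.38158/1.47718 = 0.9353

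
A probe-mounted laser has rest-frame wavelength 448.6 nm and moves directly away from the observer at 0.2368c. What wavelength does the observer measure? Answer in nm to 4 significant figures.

Relativistic Doppler: λ_obs = λ_src √((1+β)/(1−β))
= 448.6 × √(1.23680/0.763200) = 448.6 × 1.27301 = 571.1 nm

λ_obs ≈ 571.1 nm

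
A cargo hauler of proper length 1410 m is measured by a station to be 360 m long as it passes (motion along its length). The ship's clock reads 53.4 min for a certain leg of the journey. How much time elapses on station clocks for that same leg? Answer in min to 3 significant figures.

Length contraction ⇒ γ = L₀/L = 1410/360 = 3.9167
Time dilation: Δt = γτ₀ = 3.9167 × 53.4 min = 209 min

Δt ≈ 209 min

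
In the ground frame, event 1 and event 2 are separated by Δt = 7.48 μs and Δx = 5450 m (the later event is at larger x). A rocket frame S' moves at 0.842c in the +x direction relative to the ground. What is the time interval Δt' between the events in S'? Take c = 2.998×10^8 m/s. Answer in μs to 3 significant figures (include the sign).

Δt' ≈ -14.5 μs

γ = 1/√(1 − 0.842²) = 1.8536
Δt' = γ(Δt − vΔx/c²) = 1.8536 × (7.48 μs − 0.842×5450 m / (2.998×10^8 m/s))
= 1.8536 × (-7.8265 μs) = -14.5 μs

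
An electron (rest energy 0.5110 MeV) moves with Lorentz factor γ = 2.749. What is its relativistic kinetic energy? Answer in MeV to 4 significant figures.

K ≈ 0.8937 MeV

γ = 2.749 (given)
K = (γ − 1)m₀c² = (2.749 − 1) × 0.5110 MeV = 1.74900 × 0.5110 MeV = 0.8937 MeV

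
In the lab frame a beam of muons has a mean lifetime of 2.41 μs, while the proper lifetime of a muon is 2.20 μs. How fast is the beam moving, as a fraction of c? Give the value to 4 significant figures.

γ = Δt/τ₀ = 2.41/2.20 = 1.09545
β = √(1 − 1/γ²) = √(1 − 1/1.09545²) = 0.4083

β ≈ 0.4083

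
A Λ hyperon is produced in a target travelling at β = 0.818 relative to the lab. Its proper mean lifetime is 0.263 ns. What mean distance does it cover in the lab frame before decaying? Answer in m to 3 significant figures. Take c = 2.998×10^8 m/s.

γ = 1/√(1 − 0.818²) = 1.7385
Dilated lifetime: Δt = γτ₀ = 1.7385 × 0.263 ns = 0.45722 ns
d = vΔt = 0.818c × 0.45722 ns = 2.4524×10^8 m/s × 4.5722×10^-10 s = 0.112 m

d ≈ 0.112 m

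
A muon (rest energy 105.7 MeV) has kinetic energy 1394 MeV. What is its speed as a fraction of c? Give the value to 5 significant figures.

γ = 1 + K/(m₀c²) = 1 + 1394/105.7 = 14.18827
β = √(1 − 1/γ²) = 0.99751

β ≈ 0.99751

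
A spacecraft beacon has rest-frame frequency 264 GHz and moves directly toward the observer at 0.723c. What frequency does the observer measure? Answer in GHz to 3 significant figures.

Relativistic Doppler: f_obs = f_src √((1+β)/(1−β))
= 264 × √(1.7230/0.27700) = 264 × 2.4940 = 658 GHz

f_obs ≈ 658 GHz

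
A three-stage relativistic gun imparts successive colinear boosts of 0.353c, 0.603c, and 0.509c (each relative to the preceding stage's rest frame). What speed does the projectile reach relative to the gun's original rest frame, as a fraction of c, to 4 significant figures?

Compose boost 2: (0.603 + 0.353)/(1 + 0.603×0.353) = 0.9560/1.21286 = 0.788220
Compose boost 3: (0.509 + 0.788220)/(1 + 0.509×0.788220) = 1.29722/1.40120 = 0.9258

u ≈ 0.9258c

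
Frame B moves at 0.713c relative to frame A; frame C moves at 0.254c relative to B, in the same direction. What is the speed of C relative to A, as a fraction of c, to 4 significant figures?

u ≈ 0.8187c

Compose boost 2: (0.254 + 0.713)/(1 + 0.254×0.713) = 0.9670/1.18110 = 0.8187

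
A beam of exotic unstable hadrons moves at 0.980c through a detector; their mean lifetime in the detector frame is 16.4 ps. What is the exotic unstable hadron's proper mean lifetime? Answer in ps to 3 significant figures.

τ₀ ≈ 3.26 ps

γ = 1/√(1 − 0.980²) = 5.0252
Proper time: τ₀ = Δt/γ = 16.4/5.0252 = 3.26 ps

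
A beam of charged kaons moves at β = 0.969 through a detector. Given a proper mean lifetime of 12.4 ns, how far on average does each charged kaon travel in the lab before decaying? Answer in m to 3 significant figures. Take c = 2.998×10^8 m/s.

γ = 1/√(1 − 0.969²) = 4.0476
Dilated lifetime: Δt = γτ₀ = 4.0476 × 12.4 ns = 50.190 ns
d = vΔt = 0.969c × 50.190 ns = 2.9051×10^8 m/s × 5.0190×10^-8 s = 14.6 m

d ≈ 14.6 m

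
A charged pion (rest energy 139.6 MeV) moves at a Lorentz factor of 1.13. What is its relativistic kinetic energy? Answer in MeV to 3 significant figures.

γ = 1.13 (given)
K = (γ − 1)m₀c² = (1.13 − 1) × 139.6 MeV = 0.13000 × 139.6 MeV = 18.1 MeV

K ≈ 18.1 MeV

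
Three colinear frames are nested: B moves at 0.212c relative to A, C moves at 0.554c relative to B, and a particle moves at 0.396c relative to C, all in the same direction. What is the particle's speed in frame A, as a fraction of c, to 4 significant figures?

u ≈ 0.8506c

Compose boost 2: (0.554 + 0.212)/(1 + 0.554×0.212) = 0.7660/1.11745 = 0.685491
Compose boost 3: (0.396 + 0.685491)/(1 + 0.396×0.685491) = 1.08149/1.27145 = 0.8506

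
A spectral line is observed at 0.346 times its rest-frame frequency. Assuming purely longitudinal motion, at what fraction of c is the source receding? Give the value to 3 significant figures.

β ≈ 0.786

f_obs/f_src = √((1−β)/(1+β)) = 0.346  ⇒  (1−β)/(1+β) = 0.11972
β = |1 − D²|/(1 + D²) = |1 − 0.11972|/(1 + 0.11972) = 0.786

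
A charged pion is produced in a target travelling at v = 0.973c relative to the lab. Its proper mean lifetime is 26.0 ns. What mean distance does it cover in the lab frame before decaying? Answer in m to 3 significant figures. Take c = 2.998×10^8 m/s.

γ = 1/√(1 − 0.973²) = 4.3327
Dilated lifetime: Δt = γτ₀ = 4.3327 × 26.0 ns = 112.65 ns
d = vΔt = 0.973c × 112.65 ns = 2.9171×10^8 m/s × 1.1265×10^-7 s = 32.9 m

d ≈ 32.9 m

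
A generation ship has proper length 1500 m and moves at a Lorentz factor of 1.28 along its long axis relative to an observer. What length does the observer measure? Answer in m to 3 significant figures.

γ = 1.28 (given)
Length contraction: L = L₀/γ = 1500/1.28 = 1170 m

L ≈ 1170 m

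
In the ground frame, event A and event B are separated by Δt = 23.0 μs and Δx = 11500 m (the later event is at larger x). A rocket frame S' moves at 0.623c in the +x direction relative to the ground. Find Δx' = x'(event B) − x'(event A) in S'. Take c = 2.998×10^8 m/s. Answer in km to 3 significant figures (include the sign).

γ = 1/√(1 − 0.623²) = 1.2784
Δx' = γ(Δx − vΔt) = 1.2784 × (11500 m − 0.623×(2.998×10^8 m/s)×23.0×10^-6 s)
= 1.2784 × (7204.2 m) = 9.21 km

Δx' ≈ 9.21 km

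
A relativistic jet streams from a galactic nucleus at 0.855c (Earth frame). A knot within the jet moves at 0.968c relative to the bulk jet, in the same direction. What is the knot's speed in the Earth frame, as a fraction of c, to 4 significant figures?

Relativistic velocity addition: u = (u' + v)/(1 + u'v/c²)
= (0.968 + 0.855)/(1 + 0.968×0.855) = 1.823/1.82764 = 0.9975

u ≈ 0.9975c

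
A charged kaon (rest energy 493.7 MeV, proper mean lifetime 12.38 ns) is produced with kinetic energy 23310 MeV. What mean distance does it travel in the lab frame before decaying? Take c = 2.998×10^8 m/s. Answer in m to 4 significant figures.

d ≈ 178.9 m

γ = 1 + K/(m₀c²) = 1 + 23310/493.7 = 48.2149
β = √(1 − 1/γ²) = 0.999785
Dilated lifetime: γτ₀ = 48.2149 × 12.38 ns = 596.901 ns
d = βc·γτ₀ = 0.999785 × (2.998×10^8 m/s) × 5.96901×10^-7 s = 178.9 m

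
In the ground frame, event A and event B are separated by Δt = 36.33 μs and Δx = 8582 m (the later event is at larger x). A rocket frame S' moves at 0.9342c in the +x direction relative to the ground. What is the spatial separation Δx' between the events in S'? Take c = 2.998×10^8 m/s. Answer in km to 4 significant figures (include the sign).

Δx' ≈ -4.465 km

γ = 1/√(1 − 0.9342²) = 2.80309
Δx' = γ(Δx − vΔt) = 2.80309 × (8582 m − 0.9342×(2.998×10^8 m/s)×36.33×10^-6 s)
= 2.80309 × (-1593.06 m) = -4.465 km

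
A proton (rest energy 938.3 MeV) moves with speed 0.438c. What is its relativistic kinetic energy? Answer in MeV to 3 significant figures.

K ≈ 105 MeV

γ = 1/√(1 − 0.438²) = 1.1124
K = (γ − 1)m₀c² = (1.1124 − 1) × 938.3 MeV = 0.11238 × 938.3 MeV = 105 MeV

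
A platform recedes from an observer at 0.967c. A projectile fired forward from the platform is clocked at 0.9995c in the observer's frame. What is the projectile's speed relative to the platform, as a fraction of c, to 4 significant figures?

Inverse velocity addition: u' = (u − v)/(1 − uv/c²)
= (0.9995 − 0.967)/(1 − 0.9995×0.967) = 0.03250/0.0334835 = 0.9706

u' ≈ 0.9706c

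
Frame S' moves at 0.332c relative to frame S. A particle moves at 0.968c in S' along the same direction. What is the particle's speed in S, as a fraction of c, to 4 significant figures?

Relativistic velocity addition: u = (u' + v)/(1 + u'v/c²)
= (0.968 + 0.332)/(1 + 0.968×0.332) = 1.300/1.32138 = 0.9838

u ≈ 0.9838c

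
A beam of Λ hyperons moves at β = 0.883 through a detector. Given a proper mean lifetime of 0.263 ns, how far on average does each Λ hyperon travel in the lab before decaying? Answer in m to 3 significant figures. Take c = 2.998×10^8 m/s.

γ = 1/√(1 − 0.883²) = 2.1305
Dilated lifetime: Δt = γτ₀ = 2.1305 × 0.263 ns = 0.56032 ns
d = vΔt = 0.883c × 0.56032 ns = 2.6472×10^8 m/s × 5.6032×10^-10 s = 0.148 m

d ≈ 0.148 m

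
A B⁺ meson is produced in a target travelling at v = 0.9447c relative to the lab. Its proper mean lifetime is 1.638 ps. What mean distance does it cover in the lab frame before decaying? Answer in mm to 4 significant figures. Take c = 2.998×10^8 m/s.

γ = 1/√(1 − 0.9447²) = 3.04938
Dilated lifetime: Δt = γτ₀ = 3.04938 × 1.638 ps = 4.99488 ps
d = vΔt = 0.9447c × 4.99488 ps = 2.83221×10^8 m/s × 4.99488×10^-12 s = 1.415 mm

d ≈ 1.415 mm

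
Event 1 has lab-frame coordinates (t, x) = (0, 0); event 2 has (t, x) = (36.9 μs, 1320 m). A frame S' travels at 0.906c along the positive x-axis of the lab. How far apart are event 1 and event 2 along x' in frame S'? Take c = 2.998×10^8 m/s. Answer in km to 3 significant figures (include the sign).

γ = 1/√(1 − 0.906²) = 2.3625
Δx' = γ(Δx − vΔt) = 2.3625 × (1320 m − 0.906×(2.998×10^8 m/s)×36.9×10^-6 s)
= 2.3625 × (-8702.7 m) = -20.6 km

Δx' ≈ -20.6 km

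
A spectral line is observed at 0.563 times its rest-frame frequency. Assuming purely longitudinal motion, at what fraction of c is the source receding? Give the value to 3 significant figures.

β ≈ 0.519

f_obs/f_src = √((1−β)/(1+β)) = 0.563  ⇒  (1−β)/(1+β) = 0.31697
β = |1 − D²|/(1 + D²) = |1 − 0.31697|/(1 + 0.31697) = 0.519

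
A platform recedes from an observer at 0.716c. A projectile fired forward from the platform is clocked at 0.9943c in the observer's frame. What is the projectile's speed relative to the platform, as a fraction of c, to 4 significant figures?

u' ≈ 0.9660c

Inverse velocity addition: u' = (u − v)/(1 − uv/c²)
= (0.9943 − 0.716)/(1 − 0.9943×0.716) = 0.2783/0.288081 = 0.9660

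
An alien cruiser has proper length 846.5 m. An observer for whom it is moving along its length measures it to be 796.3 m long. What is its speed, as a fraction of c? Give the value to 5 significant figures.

γ = L₀/L = 846.5/796.3 = 1.063042
β = √(1 − 1/γ²) = 0.33925

β ≈ 0.33925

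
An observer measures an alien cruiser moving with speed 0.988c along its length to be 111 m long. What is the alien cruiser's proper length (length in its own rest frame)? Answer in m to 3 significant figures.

L₀ ≈ 719 m

γ = 1/√(1 − 0.988²) = 6.4744
L₀ = γL = 6.4744 × 111 = 719 m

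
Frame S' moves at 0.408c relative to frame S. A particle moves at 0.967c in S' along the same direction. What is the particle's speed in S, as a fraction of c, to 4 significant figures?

u ≈ 0.9860c

Relativistic velocity addition: u = (u' + v)/(1 + u'v/c²)
= (0.967 + 0.408)/(1 + 0.967×0.408) = 1.375/1.39454 = 0.9860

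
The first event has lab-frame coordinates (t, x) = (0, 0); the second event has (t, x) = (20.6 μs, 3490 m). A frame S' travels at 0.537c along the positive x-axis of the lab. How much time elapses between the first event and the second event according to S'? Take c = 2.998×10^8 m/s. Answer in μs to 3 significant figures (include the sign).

Δt' ≈ 17.0 μs

γ = 1/√(1 − 0.537²) = 1.1854
Δt' = γ(Δt − vΔx/c²) = 1.1854 × (20.6 μs − 0.537×3490 m / (2.998×10^8 m/s))
= 1.1854 × (14.349 μs) = 17.0 μs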